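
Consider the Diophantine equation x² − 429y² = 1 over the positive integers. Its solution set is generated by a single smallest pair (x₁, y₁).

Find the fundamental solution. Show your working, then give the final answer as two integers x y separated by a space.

[20; 1,2,2,9,1,12,1,9,2,2,1,40] for √429; ℓ=12 ⇒ convergent index 11
k=0  a_k=20  p_k/q_k = 20/1
k=1  a_k=1  p_k/q_k = 21/1
k=2  a_k=2  p_k/q_k = 62/3
k=3  a_k=2  p_k/q_k = 145/7
k=4  a_k=9  p_k/q_k = 1367/66
k=5  a_k=1  p_k/q_k = 1512/73
k=6  a_k=12  p_k/q_k = 19511/942
…
k=10  a_k=2  p_k/q_k = 1085636/52415
k=11  a_k=1  p_k/q_k = 1524095/73584
fundamental: x₁=1524095, y₁=73584  (since 2322865569025 − 429·5414605056 = 1)

1524095 73584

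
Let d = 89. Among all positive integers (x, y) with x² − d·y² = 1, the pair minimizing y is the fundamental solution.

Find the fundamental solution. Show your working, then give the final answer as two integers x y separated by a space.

500001 53000

d=89: √d = [9; 2,3,3,2,18] (ℓ=5, odd), read p_9/q_9
step 0: (9, 1)  from 9·(1,0) + (0,1)
step 1: (19, 2)  from 2·(9,1) + (1,0)
…
step 3: (217, 23)  from 3·(66,7) + (19,2)
…
step 5: (9217, 977)  from 18·(500,53) + (217,23)
step 6: (18934, 2007)  from 2·(9217,977) + (500,53)
…
step 8: (216991, 23001)  from 3·(66019,6998) + (18934,2007)
step 9: (500001, 53000)  from 2·(216991,23001) + (66019,6998)
→ (500001, 53000).  Check: 500001²=250001000001, 89·53000²=250001000000, difference 1.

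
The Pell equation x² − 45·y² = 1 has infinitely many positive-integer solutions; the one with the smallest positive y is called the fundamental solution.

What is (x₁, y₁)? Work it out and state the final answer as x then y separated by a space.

√45 → a₀=6, period (1,2,2,2,1,12); ℓ=6 even so k=5
i=0: a=6 ⇒ p=6, q=1
…
i=2: a=2 ⇒ p=20, q=3
i=3: a=2 ⇒ p=47, q=7
i=4: a=2 ⇒ p=114, q=17
i=5: a=1 ⇒ p=161, q=24
fundamental: x₁=161, y₁=24  (since 25921 − 45·576 = 1)

161 24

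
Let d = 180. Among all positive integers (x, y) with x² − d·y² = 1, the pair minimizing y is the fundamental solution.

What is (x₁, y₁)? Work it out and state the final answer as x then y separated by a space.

161 12

√180 = [13; 2,2,2,26, …], period ℓ=4 (even) → k=3
i=0: a=13 ⇒ p=13, q=1
i=1: a=2 ⇒ p=27, q=2
i=2: a=2 ⇒ p=67, q=5
i=3: a=2 ⇒ p=161, q=12
(x₁, y₁) = (161, 12);  161² − 180·12² = 1 ✓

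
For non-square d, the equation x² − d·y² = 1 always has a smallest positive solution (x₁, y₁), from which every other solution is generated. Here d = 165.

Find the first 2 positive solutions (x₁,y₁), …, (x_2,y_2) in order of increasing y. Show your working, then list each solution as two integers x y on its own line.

[12; 1,5,2,5,1,24] for √165; ℓ=6 ⇒ convergent index 5
k=0  a_k=12  p_k/q_k = 12/1
k=1  a_k=1  p_k/q_k = 13/1
k=2  a_k=5  p_k/q_k = 77/6
k=3  a_k=2  p_k/q_k = 167/13
k=4  a_k=5  p_k/q_k = 912/71
k=5  a_k=1  p_k/q_k = 1079/84
fundamental: x₁=1079, y₁=84  (since 1164241 − 165·7056 = 1)
n=2: (1079,84)∘(1079,84) = (1079·1079+165·84·84, 1079·84+84·1079) = (2328481,181272)

1079 84
2328481 181272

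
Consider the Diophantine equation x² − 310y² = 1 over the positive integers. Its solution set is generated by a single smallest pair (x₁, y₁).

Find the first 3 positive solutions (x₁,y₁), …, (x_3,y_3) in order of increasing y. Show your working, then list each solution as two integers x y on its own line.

848719 48204
1440647881921 81823301352
2445410459391369679 138889981000287972

√310 → a₀=17, period (1,1,1,1,5,…,1,1,34); ℓ=16 even so k=15
step 0: (17, 1)  from 17·(1,0) + (0,1)
step 1: (18, 1)  from 1·(17,1) + (1,0)
step 2: (35, 2)  from 1·(18,1) + (17,1)
…
step 5: (493, 28)  from 5·(88,5) + (53,3)
step 6: (1567, 89)  from 3·(493,28) + (88,5)
…
step 8: (5687, 323)  from 2·(2060,117) + (1567,89)
…
step 10: (28928, 1643)  from 3·(7747,440) + (5687,323)
step 11: (152387, 8655)  from 5·(28928,1643) + (7747,440)
step 12: (181315, 10298)  from 1·(152387,8655) + (28928,1643)
step 13: (333702, 18953)  from 1·(181315,10298) + (152387,8655)
step 14: (515017, 29251)  from 1·(333702,18953) + (181315,10298)
step 15: (848719, 48204)  from 1·(515017,29251) + (333702,18953)
(x₁, y₁) = (848719, 48204);  848719² − 310·48204² = 1 ✓
k=2:  x_2 = 848719·848719+310·48204·48204 = 1440647881921,  y_2 = 848719·48204+48204·848719 = 81823301352
k=3:  x_3 = 848719·1440647881921+310·48204·81823301352 = 2445410459391369679,  y_3 = 848719·81823301352+48204·1440647881921 = 138889981000287972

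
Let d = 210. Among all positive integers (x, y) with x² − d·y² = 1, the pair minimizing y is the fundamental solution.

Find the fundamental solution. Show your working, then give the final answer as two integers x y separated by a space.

29 2

d=210: √d = [14; 2,28] (ℓ=2, even), read p_1/q_1
k=0  a_k=14  p_k/q_k = 14/1
k=1  a_k=2  p_k/q_k = 29/2
→ (29, 2).  Check: 29²=841, 210·2²=840, difference 1.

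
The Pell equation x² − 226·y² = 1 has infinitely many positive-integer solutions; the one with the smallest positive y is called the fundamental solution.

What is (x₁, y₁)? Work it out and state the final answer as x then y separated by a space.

[15; 30] for √226; ℓ=1 ⇒ convergent index 1
i=0: a=15 ⇒ p=15, q=1
i=1: a=30 ⇒ p=451, q=30
fundamental: x₁=451, y₁=30  (since 203401 − 226·900 = 1)

451 30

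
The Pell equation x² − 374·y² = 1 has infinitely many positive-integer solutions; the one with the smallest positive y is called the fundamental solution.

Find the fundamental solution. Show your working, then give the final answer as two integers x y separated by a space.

d=374: √d = [19; 2,1,18,1,2,38] (ℓ=6, even), read p_5/q_5
k=0  a_k=19  p_k/q_k = 19/1
k=1  a_k=2  p_k/q_k = 39/2
k=2  a_k=1  p_k/q_k = 58/3
k=3  a_k=18  p_k/q_k = 1083/56
k=4  a_k=1  p_k/q_k = 1141/59
k=5  a_k=2  p_k/q_k = 3365/174
fundamental: x₁=3365, y₁=174  (since 11323225 − 374·30276 = 1)

3365 174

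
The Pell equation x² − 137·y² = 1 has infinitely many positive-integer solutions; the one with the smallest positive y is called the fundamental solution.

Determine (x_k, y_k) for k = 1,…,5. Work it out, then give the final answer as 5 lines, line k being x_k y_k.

d=137: √d = [11; 1,2,2,1,1,2,2,1,22] (ℓ=9, odd), read p_17/q_17
k=0  a_k=11  p_k/q_k = 11/1
k=1  a_k=1  p_k/q_k = 12/1
…
k=4  a_k=1  p_k/q_k = 117/10
…
k=6  a_k=2  p_k/q_k = 515/44
k=7  a_k=2  p_k/q_k = 1229/105
k=8  a_k=1  p_k/q_k = 1744/149
k=9  a_k=22  p_k/q_k = 39597/3383
k=10  a_k=1  p_k/q_k = 41341/3532
k=11  a_k=2  p_k/q_k = 122279/10447
…
k=13  a_k=1  p_k/q_k = 408178/34873
…
k=15  a_k=2  p_k/q_k = 1796332/153471
k=16  a_k=2  p_k/q_k = 4286741/366241
k=17  a_k=1  p_k/q_k = 6083073/519712
(x₁, y₁) = (6083073, 519712);  6083073² − 137·519712² = 1 ✓
(6083073+519712√137)^2 = 74007554246657 + 6322892069952√137
(6083073+519712√137)^3 = 900386710067742990849 + 76925228065277725280√137
(6083073+519712√137)^4 = 10954236171143757109591351297 + 935883555725460013412300928√137
(6083073+519712√137)^5 = 133270836576615035597116312473600513 + 11386095977955005515107946008258208√137

6083073 519712
74007554246657 6322892069952
900386710067742990849 76925228065277725280
10954236171143757109591351297 935883555725460013412300928
133270836576615035597116312473600513 11386095977955005515107946008258208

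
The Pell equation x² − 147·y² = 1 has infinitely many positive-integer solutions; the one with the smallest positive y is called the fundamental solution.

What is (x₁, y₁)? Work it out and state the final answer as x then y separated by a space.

97 8

d=147: √d = [12; 8,24] (ℓ=2, even), read p_1/q_1
step 0: (12, 1)  from 12·(1,0) + (0,1)
step 1: (97, 8)  from 8·(12,1) + (1,0)
fundamental: x₁=97, y₁=8  (since 9409 − 147·64 = 1)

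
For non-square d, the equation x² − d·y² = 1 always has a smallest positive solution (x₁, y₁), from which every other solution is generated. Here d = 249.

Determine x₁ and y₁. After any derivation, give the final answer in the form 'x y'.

d=249: √d = [15; 1,3,1,1,5,…,3,1,30] (ℓ=16, even), read p_15/q_15
i=0: a=15 ⇒ p=15, q=1
i=1: a=1 ⇒ p=16, q=1
…
i=4: a=1 ⇒ p=142, q=9
i=5: a=5 ⇒ p=789, q=50
…
i=7: a=3 ⇒ p=3582, q=227
i=8: a=10 ⇒ p=36751, q=2329
i=9: a=3 ⇒ p=113835, q=7214
i=10: a=1 ⇒ p=150586, q=9543
i=11: a=5 ⇒ p=866765, q=54929
i=12: a=1 ⇒ p=1017351, q=64472
i=13: a=1 ⇒ p=1884116, q=119401
i=14: a=3 ⇒ p=6669699, q=422675
i=15: a=1 ⇒ p=8553815, q=542076
fundamental: x₁=8553815, y₁=542076  (since 73167751054225 − 249·293846389776 = 1)

8553815 542076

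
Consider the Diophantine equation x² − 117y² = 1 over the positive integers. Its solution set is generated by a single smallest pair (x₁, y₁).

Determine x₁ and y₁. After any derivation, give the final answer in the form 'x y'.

[10; 1,4,2,4,1,20] for √117; ℓ=6 ⇒ convergent index 5
i=0: a=10 ⇒ p=10, q=1
…
i=2: a=4 ⇒ p=54, q=5
i=3: a=2 ⇒ p=119, q=11
i=4: a=4 ⇒ p=530, q=49
i=5: a=1 ⇒ p=649, q=60
(x₁, y₁) = (649, 60);  649² − 117·60² = 1 ✓

649 60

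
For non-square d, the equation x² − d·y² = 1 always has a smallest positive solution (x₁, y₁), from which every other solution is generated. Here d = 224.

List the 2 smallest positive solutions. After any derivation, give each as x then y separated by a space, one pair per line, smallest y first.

d=224: √d = [14; 1,28] (ℓ=2, even), read p_1/q_1
i=0: a=14 ⇒ p=14, q=1
i=1: a=1 ⇒ p=15, q=1
→ (15, 1).  Check: 15²=225, 224·1²=224, difference 1.
n=2: (15,1)∘(15,1) = (15·15+224·1·1, 15·1+1·15) = (449,30)

15 1
449 30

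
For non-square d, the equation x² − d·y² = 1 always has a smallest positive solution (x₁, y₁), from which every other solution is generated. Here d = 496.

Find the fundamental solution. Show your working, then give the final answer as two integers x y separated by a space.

√496 = [22; 3,1,2,4,1,…,1,3,44, …], period ℓ=16 (even) → k=15
a_0=22:  p_0=22·1+0=22,  q_0=22·0+1=1
…
a_2=1:  p_2=1·67+22=89,  q_2=1·3+1=4
a_3=2:  p_3=2·89+67=245,  q_3=2·4+3=11
a_4=4:  p_4=4·245+89=1069,  q_4=4·11+4=48
…
a_7=2:  p_7=2·2383+1314=6080,  q_7=2·107+59=273
…
a_9=2:  p_9=2·14543+6080=35166,  q_9=2·653+273=1579
a_10=1:  p_10=1·35166+14543=49709,  q_10=1·1579+653=2232
a_11=1:  p_11=1·49709+35166=84875,  q_11=1·2232+1579=3811
…
a_14=1:  p_14=1·863293+389209=1252502,  q_14=1·38763+17476=56239
a_15=3:  p_15=3·1252502+863293=4620799,  q_15=3·56239+38763=207480
fundamental: x₁=4620799, y₁=207480  (since 21351783398401 − 496·43047950400 = 1)

4620799 207480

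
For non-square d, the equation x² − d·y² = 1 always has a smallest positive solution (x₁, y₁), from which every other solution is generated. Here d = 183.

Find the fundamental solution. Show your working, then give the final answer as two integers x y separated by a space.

[13; 1,1,8,1,1,26] for √183; ℓ=6 ⇒ convergent index 5
k=0  a_k=13  p_k/q_k = 13/1
k=1  a_k=1  p_k/q_k = 14/1
…
k=3  a_k=8  p_k/q_k = 230/17
k=4  a_k=1  p_k/q_k = 257/19
k=5  a_k=1  p_k/q_k = 487/36
fundamental: x₁=487, y₁=36  (since 237169 − 183·1296 = 1)

487 36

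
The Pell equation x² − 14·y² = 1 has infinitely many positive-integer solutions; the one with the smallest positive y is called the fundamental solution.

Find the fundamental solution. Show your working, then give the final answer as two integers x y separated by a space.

15 4

d=14: √d = [3; 1,2,1,6] (ℓ=4, even), read p_3/q_3
k=0  a_k=3  p_k/q_k = 3/1
k=1  a_k=1  p_k/q_k = 4/1
k=2  a_k=2  p_k/q_k = 11/3
k=3  a_k=1  p_k/q_k = 15/4
→ (15, 4).  Check: 15²=225, 14·4²=224, difference 1.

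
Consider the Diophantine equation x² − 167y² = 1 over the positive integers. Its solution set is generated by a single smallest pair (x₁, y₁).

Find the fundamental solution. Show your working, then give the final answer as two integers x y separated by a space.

168 13

√167 → a₀=12, period (1,11,1,24); ℓ=4 even so k=3
a_0=12:  p_0=12·1+0=12,  q_0=12·0+1=1
a_1=1:  p_1=1·12+1=13,  q_1=1·1+0=1
a_2=11:  p_2=11·13+12=155,  q_2=11·1+1=12
a_3=1:  p_3=1·155+13=168,  q_3=1·12+1=13
fundamental: x₁=168, y₁=13  (since 28224 − 167·169 = 1)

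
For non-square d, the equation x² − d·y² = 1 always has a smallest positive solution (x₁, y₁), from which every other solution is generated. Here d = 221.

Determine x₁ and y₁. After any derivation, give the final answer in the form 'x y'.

1665 112

√221 = [14; 1,6,2,6,1,28, …], period ℓ=6 (even) → k=5
i=0: a=14 ⇒ p=14, q=1
i=1: a=1 ⇒ p=15, q=1
i=2: a=6 ⇒ p=104, q=7
…
i=4: a=6 ⇒ p=1442, q=97
i=5: a=1 ⇒ p=1665, q=112
fundamental: x₁=1665, y₁=112  (since 2772225 − 221·12544 = 1)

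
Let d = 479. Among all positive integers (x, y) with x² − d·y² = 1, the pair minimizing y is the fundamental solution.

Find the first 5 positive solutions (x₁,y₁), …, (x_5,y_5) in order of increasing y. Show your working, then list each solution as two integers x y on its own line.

[21; 1,7,1,3,2,21,2,3,1,7,1,42] for √479; ℓ=12 ⇒ convergent index 11
a_0=21:  p_0=21·1+0=21,  q_0=21·0+1=1
a_1=1:  p_1=1·21+1=22,  q_1=1·1+0=1
a_2=7:  p_2=7·22+21=175,  q_2=7·1+1=8
a_3=1:  p_3=1·175+22=197,  q_3=1·8+1=9
a_4=3:  p_4=3·197+175=766,  q_4=3·9+8=35
…
a_7=2:  p_7=2·37075+1729=75879,  q_7=2·1694+79=3467
…
a_9=1:  p_9=1·264712+75879=340591,  q_9=1·12095+3467=15562
a_10=7:  p_10=7·340591+264712=2648849,  q_10=7·15562+12095=121029
a_11=1:  p_11=1·2648849+340591=2989440,  q_11=1·121029+15562=136591
(x₁, y₁) = (2989440, 136591);  2989440² − 479·136591² = 1 ✓
(2989440+136591√479)^2 = 17873503027199 + 816661198080√479
(2989440+136591√479)^3 = 106863529779256567680 + 4882719303976413809√479
(2989440+136591√479)^4 = 638924220926583633867571201 + 29193192792157684333155840√479
(2989440+136591√479)^5 = 3820051246013425493328364845667200 + 174542596521170852986514812245391√479

2989440 136591
17873503027199 816661198080
106863529779256567680 4882719303976413809
638924220926583633867571201 29193192792157684333155840
3820051246013425493328364845667200 174542596521170852986514812245391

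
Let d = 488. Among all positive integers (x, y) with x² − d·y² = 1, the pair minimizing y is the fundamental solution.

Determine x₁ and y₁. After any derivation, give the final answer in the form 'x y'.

243 11

[22; 11,44] for √488; ℓ=2 ⇒ convergent index 1
i=0: a=22 ⇒ p=22, q=1
i=1: a=11 ⇒ p=243, q=11
(x₁, y₁) = (243, 11);  243² − 488·11² = 1 ✓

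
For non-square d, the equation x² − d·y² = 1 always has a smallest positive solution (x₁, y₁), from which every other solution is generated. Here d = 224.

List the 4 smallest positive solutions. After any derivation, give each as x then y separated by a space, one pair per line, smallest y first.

√224 → a₀=14, period (1,28); ℓ=2 even so k=1
k=0  a_k=14  p_k/q_k = 14/1
k=1  a_k=1  p_k/q_k = 15/1
fundamental: x₁=15, y₁=1  (since 225 − 224·1 = 1)
(x_2, y_2) = (15·15 + 224·1·1, 15·1 + 1·15) = (449, 30)
(x_3, y_3) = (15·449 + 224·1·30, 15·30 + 1·449) = (13455, 899)
(x_4, y_4) = (15·13455 + 224·1·899, 15·899 + 1·13455) = (403201, 26940)

15 1
449 30
13455 899
403201 26940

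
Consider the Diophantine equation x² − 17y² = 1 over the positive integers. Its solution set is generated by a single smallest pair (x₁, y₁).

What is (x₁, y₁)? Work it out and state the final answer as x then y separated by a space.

33 8

d=17: √d = [4; 8] (ℓ=1, odd), read p_1/q_1
k=0  a_k=4  p_k/q_k = 4/1
k=1  a_k=8  p_k/q_k = 33/8
→ (33, 8).  Check: 33²=1089, 17·8²=1088, difference 1.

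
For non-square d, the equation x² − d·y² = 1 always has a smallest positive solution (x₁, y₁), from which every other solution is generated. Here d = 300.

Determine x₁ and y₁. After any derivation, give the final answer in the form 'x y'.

[17; 3,8,3,34] for √300; ℓ=4 ⇒ convergent index 3
step 0: (17, 1)  from 17·(1,0) + (0,1)
…
step 2: (433, 25)  from 8·(52,3) + (17,1)
step 3: (1351, 78)  from 3·(433,25) + (52,3)
(x₁, y₁) = (1351, 78);  1351² − 300·78² = 1 ✓

1351 78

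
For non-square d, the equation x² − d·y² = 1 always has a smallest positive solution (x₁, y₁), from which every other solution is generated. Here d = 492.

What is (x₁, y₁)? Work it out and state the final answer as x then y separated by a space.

29767 1342

d=492: √d = [22; 5,1,1,10,1,1,5,44] (ℓ=8, even), read p_7/q_7
k=0  a_k=22  p_k/q_k = 22/1
k=1  a_k=5  p_k/q_k = 111/5
…
k=3  a_k=1  p_k/q_k = 244/11
…
k=5  a_k=1  p_k/q_k = 2817/127
k=6  a_k=1  p_k/q_k = 5390/243
k=7  a_k=5  p_k/q_k = 29767/1342
fundamental: x₁=29767, y₁=1342  (since 886074289 − 492·1800964 = 1)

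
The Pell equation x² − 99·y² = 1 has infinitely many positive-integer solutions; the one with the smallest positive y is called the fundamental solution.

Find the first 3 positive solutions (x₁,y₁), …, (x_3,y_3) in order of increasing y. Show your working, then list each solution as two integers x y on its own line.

10 1
199 20
3970 399

d=99: √d = [9; 1,18] (ℓ=2, even), read p_1/q_1
i=0: a=9 ⇒ p=9, q=1
i=1: a=1 ⇒ p=10, q=1
→ (10, 1).  Check: 10²=100, 99·1²=99, difference 1.
(x_2, y_2) = (10·10 + 99·1·1, 10·1 + 1·10) = (199, 20)
(x_3, y_3) = (10·199 + 99·1·20, 10·20 + 1·199) = (3970, 399)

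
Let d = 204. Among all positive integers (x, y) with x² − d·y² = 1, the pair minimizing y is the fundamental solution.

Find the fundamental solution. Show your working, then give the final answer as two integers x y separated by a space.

4999 350

d=204: √d = [14; 3,1,1,6,1,1,3,28] (ℓ=8, even), read p_7/q_7
step 0: (14, 1)  from 14·(1,0) + (0,1)
step 1: (43, 3)  from 3·(14,1) + (1,0)
step 2: (57, 4)  from 1·(43,3) + (14,1)
step 3: (100, 7)  from 1·(57,4) + (43,3)
step 4: (657, 46)  from 6·(100,7) + (57,4)
step 5: (757, 53)  from 1·(657,46) + (100,7)
step 6: (1414, 99)  from 1·(757,53) + (657,46)
step 7: (4999, 350)  from 3·(1414,99) + (757,53)
fundamental: x₁=4999, y₁=350  (since 24990001 − 204·122500 = 1)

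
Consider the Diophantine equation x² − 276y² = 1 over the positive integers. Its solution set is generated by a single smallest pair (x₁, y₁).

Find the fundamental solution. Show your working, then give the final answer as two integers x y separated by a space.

√276 = [16; 1,1,1,1,2,2,2,1,1,1,1,32, …], period ℓ=12 (even) → k=11
i=0: a=16 ⇒ p=16, q=1
i=1: a=1 ⇒ p=17, q=1
…
i=6: a=2 ⇒ p=515, q=31
i=7: a=2 ⇒ p=1246, q=75
i=8: a=1 ⇒ p=1761, q=106
…
i=10: a=1 ⇒ p=4768, q=287
i=11: a=1 ⇒ p=7775, q=468
(x₁, y₁) = (7775, 468);  7775² − 276·468² = 1 ✓

7775 468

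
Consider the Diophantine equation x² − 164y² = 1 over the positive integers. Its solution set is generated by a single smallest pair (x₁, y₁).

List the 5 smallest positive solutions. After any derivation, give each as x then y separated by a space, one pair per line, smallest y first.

[12; 1,4,6,4,1,24] for √164; ℓ=6 ⇒ convergent index 5
a_0=12:  p_0=12·1+0=12,  q_0=12·0+1=1
…
a_4=4:  p_4=4·397+64=1652,  q_4=4·31+5=129
a_5=1:  p_5=1·1652+397=2049,  q_5=1·129+31=160
(x₁, y₁) = (2049, 160);  2049² − 164·160² = 1 ✓
(2049+160√164)^2 = 8396801 + 655680√164
(2049+160√164)^3 = 34410088449 + 2686976480√164
(2049+160√164)^4 = 141012534067201 + 11011228959360√164
(2049+160√164)^5 = 577869330197301249 + 45124013588480800√164

2049 160
8396801 655680
34410088449 2686976480
141012534067201 11011228959360
577869330197301249 45124013588480800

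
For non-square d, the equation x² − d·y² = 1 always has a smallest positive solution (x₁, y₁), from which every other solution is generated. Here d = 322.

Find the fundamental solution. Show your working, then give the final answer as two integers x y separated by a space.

323 18

d=322: √d = [17; 1,16,1,34] (ℓ=4, even), read p_3/q_3
step 0: (17, 1)  from 17·(1,0) + (0,1)
step 1: (18, 1)  from 1·(17,1) + (1,0)
step 2: (305, 17)  from 16·(18,1) + (17,1)
step 3: (323, 18)  from 1·(305,17) + (18,1)
fundamental: x₁=323, y₁=18  (since 104329 − 322·324 = 1)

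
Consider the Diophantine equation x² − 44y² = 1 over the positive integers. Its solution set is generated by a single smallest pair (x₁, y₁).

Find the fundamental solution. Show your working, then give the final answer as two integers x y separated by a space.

√44 = [6; 1,1,1,2,1,1,1,12, …], period ℓ=8 (even) → k=7
step 0: (6, 1)  from 6·(1,0) + (0,1)
step 1: (7, 1)  from 1·(6,1) + (1,0)
…
step 4: (53, 8)  from 2·(20,3) + (13,2)
…
step 6: (126, 19)  from 1·(73,11) + (53,8)
step 7: (199, 30)  from 1·(126,19) + (73,11)
fundamental: x₁=199, y₁=30  (since 39601 − 44·900 = 1)

199 30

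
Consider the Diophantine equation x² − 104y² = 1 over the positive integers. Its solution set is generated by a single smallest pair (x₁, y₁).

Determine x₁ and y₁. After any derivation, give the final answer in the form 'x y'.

51 5

√104 → a₀=10, period (5,20); ℓ=2 even so k=1
k=0  a_k=10  p_k/q_k = 10/1
k=1  a_k=5  p_k/q_k = 51/5
(x₁, y₁) = (51, 5);  51² − 104·5² = 1 ✓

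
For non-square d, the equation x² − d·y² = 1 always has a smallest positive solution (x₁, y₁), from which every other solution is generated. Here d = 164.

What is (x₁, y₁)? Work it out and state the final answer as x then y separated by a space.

2049 160

√164 → a₀=12, period (1,4,6,4,1,24); ℓ=6 even so k=5
i=0: a=12 ⇒ p=12, q=1
i=1: a=1 ⇒ p=13, q=1
i=2: a=4 ⇒ p=64, q=5
i=3: a=6 ⇒ p=397, q=31
i=4: a=4 ⇒ p=1652, q=129
i=5: a=1 ⇒ p=2049, q=160
→ (2049, 160).  Check: 2049²=4198401, 164·160²=4198400, difference 1.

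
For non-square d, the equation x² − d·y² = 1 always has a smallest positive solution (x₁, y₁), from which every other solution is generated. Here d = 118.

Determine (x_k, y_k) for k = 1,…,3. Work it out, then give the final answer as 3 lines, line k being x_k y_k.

√118 → a₀=10, period (1,6,3,2,10,2,3,6,1,20); ℓ=10 even so k=9
step 0: (10, 1)  from 10·(1,0) + (0,1)
step 1: (11, 1)  from 1·(10,1) + (1,0)
…
step 4: (554, 51)  from 2·(239,22) + (76,7)
step 5: (5779, 532)  from 10·(554,51) + (239,22)
…
step 7: (42115, 3877)  from 3·(12112,1115) + (5779,532)
step 8: (264802, 24377)  from 6·(42115,3877) + (12112,1115)
step 9: (306917, 28254)  from 1·(264802,24377) + (42115,3877)
→ (306917, 28254).  Check: 306917²=94198044889, 118·28254²=94198044888, difference 1.
(306917+28254√118)^2 = 188396089777 + 17343265836√118
(306917+28254√118)^3 = 115643925371868101 + 10645886241146970√118

306917 28254
188396089777 17343265836
115643925371868101 10645886241146970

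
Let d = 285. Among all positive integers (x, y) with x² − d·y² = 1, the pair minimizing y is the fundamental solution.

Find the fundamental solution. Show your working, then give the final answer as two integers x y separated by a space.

√285 = [16; 1,7,2,7,1,32, …], period ℓ=6 (even) → k=5
i=0: a=16 ⇒ p=16, q=1
i=1: a=1 ⇒ p=17, q=1
…
i=4: a=7 ⇒ p=2144, q=127
i=5: a=1 ⇒ p=2431, q=144
→ (2431, 144).  Check: 2431²=5909761, 285·144²=5909760, difference 1.

2431 144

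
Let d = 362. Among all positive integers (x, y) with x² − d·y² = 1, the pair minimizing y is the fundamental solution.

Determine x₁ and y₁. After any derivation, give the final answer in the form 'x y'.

[19; 38] for √362; ℓ=1 ⇒ convergent index 1
step 0: (19, 1)  from 19·(1,0) + (0,1)
step 1: (723, 38)  from 38·(19,1) + (1,0)
fundamental: x₁=723, y₁=38  (since 522729 − 362·1444 = 1)

723 38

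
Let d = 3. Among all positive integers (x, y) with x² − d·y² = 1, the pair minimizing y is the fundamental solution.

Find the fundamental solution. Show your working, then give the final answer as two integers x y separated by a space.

2 1

[1; 1,2] for √3; ℓ=2 ⇒ convergent index 1
step 0: (1, 1)  from 1·(1,0) + (0,1)
step 1: (2, 1)  from 1·(1,1) + (1,0)
(x₁, y₁) = (2, 1);  2² − 3·1² = 1 ✓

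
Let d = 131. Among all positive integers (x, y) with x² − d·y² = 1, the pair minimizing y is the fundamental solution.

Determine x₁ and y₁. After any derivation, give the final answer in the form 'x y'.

√131 → a₀=11, period (2,4,11,4,2,22); ℓ=6 even so k=5
step 0: (11, 1)  from 11·(1,0) + (0,1)
step 1: (23, 2)  from 2·(11,1) + (1,0)
step 2: (103, 9)  from 4·(23,2) + (11,1)
step 3: (1156, 101)  from 11·(103,9) + (23,2)
step 4: (4727, 413)  from 4·(1156,101) + (103,9)
step 5: (10610, 927)  from 2·(4727,413) + (1156,101)
(x₁, y₁) = (10610, 927);  10610² − 131·927² = 1 ✓

10610 927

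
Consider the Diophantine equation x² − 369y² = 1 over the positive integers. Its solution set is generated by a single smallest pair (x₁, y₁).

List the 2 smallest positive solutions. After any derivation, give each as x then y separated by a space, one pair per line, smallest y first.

8396801 437120
141012534067201 7340819306240

d=369: √d = [19; 4,1,3,2,7,4,7,2,3,1,4,38] (ℓ=12, even), read p_11/q_11
step 0: (19, 1)  from 19·(1,0) + (0,1)
…
step 2: (96, 5)  from 1·(77,4) + (19,1)
…
step 5: (6147, 320)  from 7·(826,43) + (365,19)
…
step 8: (393504, 20485)  from 2·(184045,9581) + (25414,1323)
…
step 10: (1758061, 91521)  from 1·(1364557,71036) + (393504,20485)
step 11: (8396801, 437120)  from 4·(1758061,91521) + (1364557,71036)
→ (8396801, 437120).  Check: 8396801²=70506267033601, 369·437120²=70506267033600, difference 1.
(x_2, y_2) = (8396801·8396801 + 369·437120·437120, 8396801·437120 + 437120·8396801) = (141012534067201, 7340819306240)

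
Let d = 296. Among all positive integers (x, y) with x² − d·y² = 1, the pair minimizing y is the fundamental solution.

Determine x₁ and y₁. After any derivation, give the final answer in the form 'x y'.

d=296: √d = [17; 4,1,7,1,4,34] (ℓ=6, even), read p_5/q_5
i=0: a=17 ⇒ p=17, q=1
i=1: a=4 ⇒ p=69, q=4
i=2: a=1 ⇒ p=86, q=5
i=3: a=7 ⇒ p=671, q=39
i=4: a=1 ⇒ p=757, q=44
i=5: a=4 ⇒ p=3699, q=215
→ (3699, 215).  Check: 3699²=13682601, 296·215²=13682600, difference 1.

3699 215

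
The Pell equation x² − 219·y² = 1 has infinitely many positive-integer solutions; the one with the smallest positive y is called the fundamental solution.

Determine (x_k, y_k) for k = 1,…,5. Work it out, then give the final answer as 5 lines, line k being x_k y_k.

74 5
10951 740
1620674 109515
239848801 16207480
35496001874 2398597525

√219 → a₀=14, period (1,3,1,28); ℓ=4 even so k=3
a_0=14:  p_0=14·1+0=14,  q_0=14·0+1=1
a_1=1:  p_1=1·14+1=15,  q_1=1·1+0=1
a_2=3:  p_2=3·15+14=59,  q_2=3·1+1=4
a_3=1:  p_3=1·59+15=74,  q_3=1·4+1=5
→ (74, 5).  Check: 74²=5476, 219·5²=5475, difference 1.
(74+5√219)^2 = 10951 + 740√219
(74+5√219)^3 = 1620674 + 109515√219
(74+5√219)^4 = 239848801 + 16207480√219
(74+5√219)^5 = 35496001874 + 2398597525√219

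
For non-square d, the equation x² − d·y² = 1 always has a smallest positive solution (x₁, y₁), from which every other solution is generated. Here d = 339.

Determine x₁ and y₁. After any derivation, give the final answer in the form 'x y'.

97970 5321

√339 = [18; 2,2,2,1,17,1,2,2,2,36, …], period ℓ=10 (even) → k=9
step 0: (18, 1)  from 18·(1,0) + (0,1)
…
step 5: (5542, 301)  from 17·(313,17) + (221,12)
…
step 8: (40359, 2192)  from 2·(17252,937) + (5855,318)
step 9: (97970, 5321)  from 2·(40359,2192) + (17252,937)
(x₁, y₁) = (97970, 5321);  97970² − 339·5321² = 1 ✓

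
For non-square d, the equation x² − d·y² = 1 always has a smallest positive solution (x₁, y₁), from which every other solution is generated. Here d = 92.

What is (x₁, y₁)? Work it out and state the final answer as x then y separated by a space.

[9; 1,1,2,4,2,1,1,18] for √92; ℓ=8 ⇒ convergent index 7
i=0: a=9 ⇒ p=9, q=1
…
i=3: a=2 ⇒ p=48, q=5
…
i=6: a=1 ⇒ p=681, q=71
i=7: a=1 ⇒ p=1151, q=120
→ (1151, 120).  Check: 1151²=1324801, 92·120²=1324800, difference 1.

1151 120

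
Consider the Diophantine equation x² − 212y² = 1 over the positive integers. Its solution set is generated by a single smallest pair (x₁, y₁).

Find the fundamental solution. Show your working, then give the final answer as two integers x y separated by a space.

[14; 1,1,3,1,1,…,1,1,28] for √212; ℓ=14 ⇒ convergent index 13
i=0: a=14 ⇒ p=14, q=1
i=1: a=1 ⇒ p=15, q=1
i=2: a=1 ⇒ p=29, q=2
i=3: a=3 ⇒ p=102, q=7
…
i=5: a=1 ⇒ p=233, q=16
i=6: a=1 ⇒ p=364, q=25
i=7: a=6 ⇒ p=2417, q=166
i=8: a=1 ⇒ p=2781, q=191
i=9: a=1 ⇒ p=5198, q=357
i=10: a=1 ⇒ p=7979, q=548
i=11: a=3 ⇒ p=29135, q=2001
i=12: a=1 ⇒ p=37114, q=2549
i=13: a=1 ⇒ p=66249, q=4550
fundamental: x₁=66249, y₁=4550  (since 4388930001 − 212·20702500 = 1)

66249 4550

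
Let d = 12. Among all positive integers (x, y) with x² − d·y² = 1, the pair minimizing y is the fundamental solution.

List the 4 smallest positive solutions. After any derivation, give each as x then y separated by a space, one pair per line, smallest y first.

7 2
97 28
1351 390
18817 5432

√12 = [3; 2,6, …], period ℓ=2 (even) → k=1
a_0=3:  p_0=3·1+0=3,  q_0=3·0+1=1
a_1=2:  p_1=2·3+1=7,  q_1=2·1+0=2
(x₁, y₁) = (7, 2);  7² − 12·2² = 1 ✓
n=2: (7,2)∘(7,2) = (7·7+12·2·2, 7·2+2·7) = (97,28)
n=3: (97,28)∘(7,2) = (7·97+12·2·28, 7·28+2·97) = (1351,390)
n=4: (1351,390)∘(7,2) = (7·1351+12·2·390, 7·390+2·1351) = (18817,5432)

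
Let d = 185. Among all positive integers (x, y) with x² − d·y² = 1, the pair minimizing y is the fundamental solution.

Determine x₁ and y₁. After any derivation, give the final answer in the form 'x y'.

9249 680

√185 = [13; 1,1,1,1,26, …], period ℓ=5 (odd) → k=9
step 0: (13, 1)  from 13·(1,0) + (0,1)
…
step 6: (1877, 138)  from 1·(1809,133) + (68,5)
step 7: (3686, 271)  from 1·(1877,138) + (1809,133)
step 8: (5563, 409)  from 1·(3686,271) + (1877,138)
step 9: (9249, 680)  from 1·(5563,409) + (3686,271)
(x₁, y₁) = (9249, 680);  9249² − 185·680² = 1 ✓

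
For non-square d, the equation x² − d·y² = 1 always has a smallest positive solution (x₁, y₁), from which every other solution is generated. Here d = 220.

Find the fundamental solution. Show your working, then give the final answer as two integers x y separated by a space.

[14; 1,4,1,28] for √220; ℓ=4 ⇒ convergent index 3
k=0  a_k=14  p_k/q_k = 14/1
k=1  a_k=1  p_k/q_k = 15/1
k=2  a_k=4  p_k/q_k = 74/5
k=3  a_k=1  p_k/q_k = 89/6
fundamental: x₁=89, y₁=6  (since 7921 − 220·36 = 1)

89 6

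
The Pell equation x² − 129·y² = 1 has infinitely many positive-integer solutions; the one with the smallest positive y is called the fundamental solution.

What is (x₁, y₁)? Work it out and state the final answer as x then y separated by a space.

16855 1484

[11; 2,1,3,1,6,1,3,1,2,22] for √129; ℓ=10 ⇒ convergent index 9
k=0  a_k=11  p_k/q_k = 11/1
…
k=2  a_k=1  p_k/q_k = 34/3
…
k=4  a_k=1  p_k/q_k = 159/14
…
k=6  a_k=1  p_k/q_k = 1238/109
…
k=8  a_k=1  p_k/q_k = 6031/531
k=9  a_k=2  p_k/q_k = 16855/1484
fundamental: x₁=16855, y₁=1484  (since 284091025 − 129·2202256 = 1)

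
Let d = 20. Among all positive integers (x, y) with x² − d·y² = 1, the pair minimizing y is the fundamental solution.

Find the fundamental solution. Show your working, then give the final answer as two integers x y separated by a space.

9 2

[4; 2,8] for √20; ℓ=2 ⇒ convergent index 1
i=0: a=4 ⇒ p=4, q=1
i=1: a=2 ⇒ p=9, q=2
fundamental: x₁=9, y₁=2  (since 81 − 20·4 = 1)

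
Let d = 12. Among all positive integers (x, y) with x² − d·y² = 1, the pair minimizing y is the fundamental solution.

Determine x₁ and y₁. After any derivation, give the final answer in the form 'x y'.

7 2

√12 → a₀=3, period (2,6); ℓ=2 even so k=1
step 0: (3, 1)  from 3·(1,0) + (0,1)
step 1: (7, 2)  from 2·(3,1) + (1,0)
→ (7, 2).  Check: 7²=49, 12·2²=48, difference 1.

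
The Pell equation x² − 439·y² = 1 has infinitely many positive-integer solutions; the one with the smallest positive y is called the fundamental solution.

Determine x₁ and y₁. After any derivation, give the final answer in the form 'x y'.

440 21

√439 = [20; 1,19,1,40, …], period ℓ=4 (even) → k=3
a_0=20:  p_0=20·1+0=20,  q_0=20·0+1=1
a_1=1:  p_1=1·20+1=21,  q_1=1·1+0=1
a_2=19:  p_2=19·21+20=419,  q_2=19·1+1=20
a_3=1:  p_3=1·419+21=440,  q_3=1·20+1=21
→ (440, 21).  Check: 440²=193600, 439·21²=193599, difference 1.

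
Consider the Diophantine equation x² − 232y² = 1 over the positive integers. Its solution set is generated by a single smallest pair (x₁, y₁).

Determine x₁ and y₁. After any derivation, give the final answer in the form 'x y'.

√232 = [15; 4,3,7,3,4,30, …], period ℓ=6 (even) → k=5
step 0: (15, 1)  from 15·(1,0) + (0,1)
…
step 2: (198, 13)  from 3·(61,4) + (15,1)
…
step 4: (4539, 298)  from 3·(1447,95) + (198,13)
step 5: (19603, 1287)  from 4·(4539,298) + (1447,95)
(x₁, y₁) = (19603, 1287);  19603² − 232·1287² = 1 ✓

19603 1287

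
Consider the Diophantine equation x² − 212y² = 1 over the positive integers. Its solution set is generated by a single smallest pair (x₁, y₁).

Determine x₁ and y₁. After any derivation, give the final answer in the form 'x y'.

d=212: √d = [14; 1,1,3,1,1,…,1,1,28] (ℓ=14, even), read p_13/q_13
a_0=14:  p_0=14·1+0=14,  q_0=14·0+1=1
…
a_2=1:  p_2=1·15+14=29,  q_2=1·1+1=2
…
a_7=6:  p_7=6·364+233=2417,  q_7=6·25+16=166
a_8=1:  p_8=1·2417+364=2781,  q_8=1·166+25=191
a_9=1:  p_9=1·2781+2417=5198,  q_9=1·191+166=357
a_10=1:  p_10=1·5198+2781=7979,  q_10=1·357+191=548
…
a_12=1:  p_12=1·29135+7979=37114,  q_12=1·2001+548=2549
a_13=1:  p_13=1·37114+29135=66249,  q_13=1·2549+2001=4550
fundamental: x₁=66249, y₁=4550  (since 4388930001 − 212·20702500 = 1)

66249 4550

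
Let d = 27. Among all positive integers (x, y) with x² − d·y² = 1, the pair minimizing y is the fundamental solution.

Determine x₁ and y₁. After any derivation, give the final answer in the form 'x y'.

26 5

√27 → a₀=5, period (5,10); ℓ=2 even so k=1
i=0: a=5 ⇒ p=5, q=1
i=1: a=5 ⇒ p=26, q=5
fundamental: x₁=26, y₁=5  (since 676 − 27·25 = 1)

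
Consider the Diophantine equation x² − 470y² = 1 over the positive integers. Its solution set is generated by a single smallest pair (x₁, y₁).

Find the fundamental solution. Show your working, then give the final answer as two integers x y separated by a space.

[21; 1,2,8,2,1,42] for √470; ℓ=6 ⇒ convergent index 5
a_0=21:  p_0=21·1+0=21,  q_0=21·0+1=1
a_1=1:  p_1=1·21+1=22,  q_1=1·1+0=1
…
a_3=8:  p_3=8·65+22=542,  q_3=8·3+1=25
a_4=2:  p_4=2·542+65=1149,  q_4=2·25+3=53
a_5=1:  p_5=1·1149+542=1691,  q_5=1·53+25=78
fundamental: x₁=1691, y₁=78  (since 2859481 − 470·6084 = 1)

1691 78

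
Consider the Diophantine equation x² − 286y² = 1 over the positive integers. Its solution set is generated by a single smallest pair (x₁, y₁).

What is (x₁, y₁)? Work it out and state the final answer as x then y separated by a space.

d=286: √d = [16; 1,10,3,3,2,3,3,10,1,32] (ℓ=10, even), read p_9/q_9
step 0: (16, 1)  from 16·(1,0) + (0,1)
step 1: (17, 1)  from 1·(16,1) + (1,0)
…
step 3: (575, 34)  from 3·(186,11) + (17,1)
…
step 5: (4397, 260)  from 2·(1911,113) + (575,34)
…
step 8: (512132, 30283)  from 10·(49703,2939) + (15102,893)
step 9: (561835, 33222)  from 1·(512132,30283) + (49703,2939)
(x₁, y₁) = (561835, 33222);  561835² − 286·33222² = 1 ✓

561835 33222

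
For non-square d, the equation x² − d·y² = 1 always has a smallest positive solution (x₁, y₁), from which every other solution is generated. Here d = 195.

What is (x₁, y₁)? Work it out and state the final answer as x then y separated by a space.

14 1

[13; 1,26] for √195; ℓ=2 ⇒ convergent index 1
i=0: a=13 ⇒ p=13, q=1
i=1: a=1 ⇒ p=14, q=1
(x₁, y₁) = (14, 1);  14² − 195·1² = 1 ✓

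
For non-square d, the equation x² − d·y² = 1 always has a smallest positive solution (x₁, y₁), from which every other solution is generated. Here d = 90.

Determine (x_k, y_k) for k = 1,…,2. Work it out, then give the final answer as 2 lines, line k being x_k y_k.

√90 → a₀=9, period (2,18); ℓ=2 even so k=1
a_0=9:  p_0=9·1+0=9,  q_0=9·0+1=1
a_1=2:  p_1=2·9+1=19,  q_1=2·1+0=2
→ (19, 2).  Check: 19²=361, 90·2²=360, difference 1.
(x_2, y_2) = (19·19 + 90·2·2, 19·2 + 2·19) = (721, 76)

19 2
721 76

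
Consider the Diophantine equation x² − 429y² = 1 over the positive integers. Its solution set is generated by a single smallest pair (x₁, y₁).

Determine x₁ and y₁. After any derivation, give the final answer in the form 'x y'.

1524095 73584

[20; 1,2,2,9,1,12,1,9,2,2,1,40] for √429; ℓ=12 ⇒ convergent index 11
i=0: a=20 ⇒ p=20, q=1
i=1: a=1 ⇒ p=21, q=1
i=2: a=2 ⇒ p=62, q=3
…
i=4: a=9 ⇒ p=1367, q=66
…
i=6: a=12 ⇒ p=19511, q=942
…
i=8: a=9 ⇒ p=208718, q=10077
i=9: a=2 ⇒ p=438459, q=21169
i=10: a=2 ⇒ p=1085636, q=52415
i=11: a=1 ⇒ p=1524095, q=73584
→ (1524095, 73584).  Check: 1524095²=2322865569025, 429·73584²=2322865569024, difference 1.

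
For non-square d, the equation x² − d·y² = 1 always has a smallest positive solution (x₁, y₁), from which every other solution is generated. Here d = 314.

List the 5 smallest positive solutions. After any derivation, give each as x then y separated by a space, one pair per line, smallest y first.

[17; 1,2,1,1,2,1,34] for √314; ℓ=7 ⇒ convergent index 13
step 0: (17, 1)  from 17·(1,0) + (0,1)
…
step 9: (47029, 2654)  from 2·(15824,893) + (15381,868)
step 10: (62853, 3547)  from 1·(47029,2654) + (15824,893)
…
step 12: (282617, 15949)  from 2·(109882,6201) + (62853,3547)
step 13: (392499, 22150)  from 1·(282617,15949) + (109882,6201)
(x₁, y₁) = (392499, 22150);  392499² − 314·22150² = 1 ✓
(x_2, y_2) = (392499·392499 + 314·22150·22150, 392499·22150 + 22150·392499) = (308110930001, 17387705700)
(x_3, y_3) = (392499·308110930001 + 314·22150·17387705700, 392499·17387705700 + 22150·308110930001) = (241866463828532499, 13649314199066450)
(x_4, y_4) = (392499·241866463828532499 + 314·22150·13649314199066450, 392499·13649314199066450 + 22150·241866463828532499) = (189864690372162243720001, 10714684347621377411400)
(x_5, y_5) = (392499·189864690372162243720001 + 314·22150·10714684347621377411400, 392499·10714684347621377411400 + 22150·189864690372162243720001) = (149043402212524750531884812499, 8411005783500436710995110750)

392499 22150
308110930001 17387705700
241866463828532499 13649314199066450
189864690372162243720001 10714684347621377411400
149043402212524750531884812499 8411005783500436710995110750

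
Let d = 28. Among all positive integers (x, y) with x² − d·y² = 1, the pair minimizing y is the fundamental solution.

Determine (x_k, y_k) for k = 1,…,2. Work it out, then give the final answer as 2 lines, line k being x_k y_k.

127 24
32257 6096

d=28: √d = [5; 3,2,3,10] (ℓ=4, even), read p_3/q_3
a_0=5:  p_0=5·1+0=5,  q_0=5·0+1=1
a_1=3:  p_1=3·5+1=16,  q_1=3·1+0=3
a_2=2:  p_2=2·16+5=37,  q_2=2·3+1=7
a_3=3:  p_3=3·37+16=127,  q_3=3·7+3=24
(x₁, y₁) = (127, 24);  127² − 28·24² = 1 ✓
(127+24√28)^2 = 32257 + 6096√28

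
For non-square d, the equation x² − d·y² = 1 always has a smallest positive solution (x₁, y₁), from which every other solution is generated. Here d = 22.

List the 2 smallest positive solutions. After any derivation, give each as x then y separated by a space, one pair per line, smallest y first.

197 42
77617 16548

[4; 1,2,4,2,1,8] for √22; ℓ=6 ⇒ convergent index 5
a_0=4:  p_0=4·1+0=4,  q_0=4·0+1=1
…
a_2=2:  p_2=2·5+4=14,  q_2=2·1+1=3
…
a_4=2:  p_4=2·61+14=136,  q_4=2·13+3=29
a_5=1:  p_5=1·136+61=197,  q_5=1·29+13=42
→ (197, 42).  Check: 197²=38809, 22·42²=38808, difference 1.
(x_2, y_2) = (197·197 + 22·42·42, 197·42 + 42·197) = (77617, 16548)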